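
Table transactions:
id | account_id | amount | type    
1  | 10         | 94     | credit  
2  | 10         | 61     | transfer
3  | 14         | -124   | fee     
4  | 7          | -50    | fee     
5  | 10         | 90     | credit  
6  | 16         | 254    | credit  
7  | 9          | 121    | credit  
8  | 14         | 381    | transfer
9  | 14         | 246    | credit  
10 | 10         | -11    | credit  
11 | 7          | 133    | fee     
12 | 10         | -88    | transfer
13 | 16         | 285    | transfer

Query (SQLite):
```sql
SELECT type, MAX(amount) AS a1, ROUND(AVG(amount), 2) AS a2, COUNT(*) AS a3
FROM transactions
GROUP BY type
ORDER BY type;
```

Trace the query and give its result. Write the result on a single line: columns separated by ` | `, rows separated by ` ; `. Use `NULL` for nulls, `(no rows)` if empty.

credit | 254 | 132.33 | 6 ; fee | 133 | -13.67 | 3 ; transfer | 381 | 159.75 | 4

Group transactions by type.
Per group compute: MAX(amount), ROUND(AVG(amount), 2), COUNT(*).
  credit: ids {1, 5, 6, 7, 9, 10} → MAX(amount)=254, ROUND(AVG(amount), 2)=132.33, COUNT(*)=6
  fee: ids {3, 4, 11} → MAX(amount)=133, ROUND(AVG(amount), 2)=-13.67, COUNT(*)=3
  transfer: ids {2, 8, 12, 13} → MAX(amount)=381, ROUND(AVG(amount), 2)=159.75, COUNT(*)=4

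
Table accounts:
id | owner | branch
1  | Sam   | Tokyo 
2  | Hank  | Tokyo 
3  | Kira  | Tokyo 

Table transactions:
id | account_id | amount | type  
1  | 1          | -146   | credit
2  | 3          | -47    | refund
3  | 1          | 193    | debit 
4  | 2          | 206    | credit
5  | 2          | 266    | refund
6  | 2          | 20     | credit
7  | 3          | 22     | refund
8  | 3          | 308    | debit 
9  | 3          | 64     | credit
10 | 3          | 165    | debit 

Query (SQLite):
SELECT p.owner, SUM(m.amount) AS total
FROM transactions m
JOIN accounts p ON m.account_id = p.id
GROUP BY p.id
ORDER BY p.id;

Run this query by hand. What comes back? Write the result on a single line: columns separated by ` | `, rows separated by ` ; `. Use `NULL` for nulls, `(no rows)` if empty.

Sam | 47 ; Hank | 492 ; Kira | 512

Join each transactions row to its accounts via account_id.
Group joined rows by accounts.id; compute SUM(m.amount) per group.
  1: ids {1, 3} → SUM(m.amount)=47
  2: ids {4, 5, 6} → SUM(m.amount)=492
  3: ids {2, 7, 8, 9, 10} → SUM(m.amount)=512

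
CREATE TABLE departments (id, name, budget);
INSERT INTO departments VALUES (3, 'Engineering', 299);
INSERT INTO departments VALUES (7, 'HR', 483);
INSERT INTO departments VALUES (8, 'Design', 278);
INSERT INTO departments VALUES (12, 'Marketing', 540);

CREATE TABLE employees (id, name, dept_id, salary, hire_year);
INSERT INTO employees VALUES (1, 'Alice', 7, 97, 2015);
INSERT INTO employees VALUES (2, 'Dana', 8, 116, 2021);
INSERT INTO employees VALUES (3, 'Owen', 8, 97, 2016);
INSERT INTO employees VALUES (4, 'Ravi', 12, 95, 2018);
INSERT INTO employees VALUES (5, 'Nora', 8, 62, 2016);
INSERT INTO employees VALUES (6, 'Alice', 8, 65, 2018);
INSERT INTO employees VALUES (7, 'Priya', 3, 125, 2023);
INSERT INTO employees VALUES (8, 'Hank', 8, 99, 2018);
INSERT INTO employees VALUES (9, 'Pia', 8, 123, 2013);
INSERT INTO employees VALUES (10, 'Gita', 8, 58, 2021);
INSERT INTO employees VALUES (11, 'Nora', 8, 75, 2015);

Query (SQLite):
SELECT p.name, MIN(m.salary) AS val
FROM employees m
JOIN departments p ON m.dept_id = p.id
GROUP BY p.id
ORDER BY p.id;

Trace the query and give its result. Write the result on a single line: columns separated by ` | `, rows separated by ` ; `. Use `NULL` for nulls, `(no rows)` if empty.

Engineering | 125 ; HR | 97 ; Design | 58 ; Marketing | 95

Join each employees row to its departments via dept_id.
Group joined rows by departments.id; compute MIN(m.salary) per group.
  3: ids {7} → MIN(m.salary)=125
  7: ids {1} → MIN(m.salary)=97
  8: ids {2, 3, 5, 6, 8, 9, 10, 11} → MIN(m.salary)=58
  12: ids {4} → MIN(m.salary)=95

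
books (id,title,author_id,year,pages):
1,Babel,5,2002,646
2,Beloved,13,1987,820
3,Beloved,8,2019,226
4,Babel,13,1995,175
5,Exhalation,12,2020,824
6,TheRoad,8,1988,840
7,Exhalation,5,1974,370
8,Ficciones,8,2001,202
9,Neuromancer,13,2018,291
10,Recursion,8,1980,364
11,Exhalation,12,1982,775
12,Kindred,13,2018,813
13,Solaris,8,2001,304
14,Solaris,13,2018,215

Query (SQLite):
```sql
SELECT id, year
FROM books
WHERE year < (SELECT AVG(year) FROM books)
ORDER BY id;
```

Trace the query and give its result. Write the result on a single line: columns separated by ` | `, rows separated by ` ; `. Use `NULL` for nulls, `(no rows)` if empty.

Scalar subquery: AVG(year) over all books rows = 2000.214286 (≈; comparison uses full precision).
Keep rows where year < that value.

2 | 1987 ; 4 | 1995 ; 6 | 1988 ; 7 | 1974 ; 10 | 1980 ; 11 | 1982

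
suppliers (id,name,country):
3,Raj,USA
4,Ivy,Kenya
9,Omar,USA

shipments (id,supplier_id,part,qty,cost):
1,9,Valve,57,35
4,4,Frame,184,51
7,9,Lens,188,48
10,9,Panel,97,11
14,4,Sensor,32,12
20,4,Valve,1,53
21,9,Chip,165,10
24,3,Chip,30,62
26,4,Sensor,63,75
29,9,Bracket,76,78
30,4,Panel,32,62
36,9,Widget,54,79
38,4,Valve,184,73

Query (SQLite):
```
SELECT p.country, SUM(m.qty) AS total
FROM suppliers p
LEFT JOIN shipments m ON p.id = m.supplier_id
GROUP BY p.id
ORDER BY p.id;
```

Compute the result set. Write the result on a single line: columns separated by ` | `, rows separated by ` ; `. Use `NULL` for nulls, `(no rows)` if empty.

LEFT JOIN keeps every suppliers row; unmatched ones get NULL for shipments columns.
Group by suppliers.id and compute SUM(m.qty). SUM over an all-NULL group is NULL.
  3: ids {24} → SUM(m.qty)=30
  4: ids {4, 14, 20, 26, 30, 38} → SUM(m.qty)=496
  9: ids {1, 7, 10, 21, 29, 36} → SUM(m.qty)=637

USA | 30 ; Kenya | 496 ; USA | 637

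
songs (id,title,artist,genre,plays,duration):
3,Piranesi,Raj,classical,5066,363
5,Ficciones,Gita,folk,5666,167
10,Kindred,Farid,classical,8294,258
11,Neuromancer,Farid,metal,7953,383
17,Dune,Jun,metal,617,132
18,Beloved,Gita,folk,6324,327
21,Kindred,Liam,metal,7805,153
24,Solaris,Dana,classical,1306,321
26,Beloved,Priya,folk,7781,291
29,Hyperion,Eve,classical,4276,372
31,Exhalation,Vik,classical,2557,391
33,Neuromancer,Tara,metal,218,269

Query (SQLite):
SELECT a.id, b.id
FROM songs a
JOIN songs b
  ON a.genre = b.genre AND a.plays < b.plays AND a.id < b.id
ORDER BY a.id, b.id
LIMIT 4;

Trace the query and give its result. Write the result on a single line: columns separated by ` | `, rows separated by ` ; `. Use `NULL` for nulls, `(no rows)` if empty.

3 | 10 ; 5 | 18 ; 5 | 26 ; 17 | 21

Pairs (a,b) with same genre, a.plays < b.plays, a.id < b.id.
genre groups: classical:{3,10,24,29,31} folk:{5,18,26} metal:{11,17,21,33}
Ordered by (a.id, b.id); first 4.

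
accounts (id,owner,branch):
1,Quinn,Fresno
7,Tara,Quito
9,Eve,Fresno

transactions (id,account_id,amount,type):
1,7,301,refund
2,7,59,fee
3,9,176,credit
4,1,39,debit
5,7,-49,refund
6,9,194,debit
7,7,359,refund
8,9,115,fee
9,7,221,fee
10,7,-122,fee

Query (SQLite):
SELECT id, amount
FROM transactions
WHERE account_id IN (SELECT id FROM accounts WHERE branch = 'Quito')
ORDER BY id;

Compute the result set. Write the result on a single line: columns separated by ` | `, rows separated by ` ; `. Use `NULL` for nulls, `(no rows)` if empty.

Inner query: accounts.id where branch = 'Quito'.
Outer: keep transactions rows whose account_id is in that set.
Inner query → {7}

1 | 301 ; 2 | 59 ; 5 | -49 ; 7 | 359 ; 9 | 221 ; 10 | -122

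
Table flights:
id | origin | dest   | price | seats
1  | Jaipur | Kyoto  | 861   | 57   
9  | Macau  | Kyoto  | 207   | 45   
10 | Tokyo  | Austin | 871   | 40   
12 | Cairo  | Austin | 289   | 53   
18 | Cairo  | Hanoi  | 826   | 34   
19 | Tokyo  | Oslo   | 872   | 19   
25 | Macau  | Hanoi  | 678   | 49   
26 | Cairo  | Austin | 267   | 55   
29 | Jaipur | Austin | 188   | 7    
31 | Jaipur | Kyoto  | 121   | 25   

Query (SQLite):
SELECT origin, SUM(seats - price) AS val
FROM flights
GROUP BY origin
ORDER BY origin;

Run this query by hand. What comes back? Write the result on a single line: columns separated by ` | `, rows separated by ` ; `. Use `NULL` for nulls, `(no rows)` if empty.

Cairo | -1240 ; Jaipur | -1081 ; Macau | -791 ; Tokyo | -1684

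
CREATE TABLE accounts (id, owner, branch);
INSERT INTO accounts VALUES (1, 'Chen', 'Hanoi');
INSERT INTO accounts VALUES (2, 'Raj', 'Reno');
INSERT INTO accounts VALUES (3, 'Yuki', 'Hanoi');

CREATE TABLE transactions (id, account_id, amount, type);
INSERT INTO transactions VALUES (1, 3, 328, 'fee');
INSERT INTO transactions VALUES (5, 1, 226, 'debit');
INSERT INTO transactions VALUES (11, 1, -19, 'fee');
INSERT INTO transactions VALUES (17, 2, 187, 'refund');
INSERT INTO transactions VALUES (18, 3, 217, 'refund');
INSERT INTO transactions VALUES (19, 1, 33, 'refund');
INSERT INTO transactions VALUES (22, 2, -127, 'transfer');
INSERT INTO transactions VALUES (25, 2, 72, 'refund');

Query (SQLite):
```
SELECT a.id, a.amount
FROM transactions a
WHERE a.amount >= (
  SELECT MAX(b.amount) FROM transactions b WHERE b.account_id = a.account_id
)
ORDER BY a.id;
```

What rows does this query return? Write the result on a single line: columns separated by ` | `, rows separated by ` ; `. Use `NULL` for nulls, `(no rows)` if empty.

For each transactions row a, compute MAX(amount) over rows sharing a.account_id.
Keep row a if a.amount >= that per-group MAX.
  account_id=1: MAX(amount) = 226
  account_id=2: MAX(amount) = 187
  account_id=3: MAX(amount) = 328

1 | 328 ; 5 | 226 ; 17 | 187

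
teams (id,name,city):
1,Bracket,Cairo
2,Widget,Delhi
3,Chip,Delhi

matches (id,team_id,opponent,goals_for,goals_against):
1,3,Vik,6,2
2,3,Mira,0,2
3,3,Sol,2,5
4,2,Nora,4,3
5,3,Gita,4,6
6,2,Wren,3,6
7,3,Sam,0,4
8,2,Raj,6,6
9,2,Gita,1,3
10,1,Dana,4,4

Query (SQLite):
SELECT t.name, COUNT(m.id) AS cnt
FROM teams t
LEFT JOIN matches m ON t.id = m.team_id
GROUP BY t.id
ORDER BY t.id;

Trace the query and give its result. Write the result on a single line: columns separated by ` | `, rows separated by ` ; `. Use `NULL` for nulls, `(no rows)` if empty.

LEFT JOIN keeps every teams row; unmatched ones get NULL for matches columns.
Group by teams.id and compute COUNT(m.id). COUNT(col) of an all-NULL group is 0.
  1: ids {10} → COUNT(m.id)=1
  2: ids {4, 6, 8, 9} → COUNT(m.id)=4
  3: ids {1, 2, 3, 5, 7} → COUNT(m.id)=5

Bracket | 1 ; Widget | 4 ; Chip | 5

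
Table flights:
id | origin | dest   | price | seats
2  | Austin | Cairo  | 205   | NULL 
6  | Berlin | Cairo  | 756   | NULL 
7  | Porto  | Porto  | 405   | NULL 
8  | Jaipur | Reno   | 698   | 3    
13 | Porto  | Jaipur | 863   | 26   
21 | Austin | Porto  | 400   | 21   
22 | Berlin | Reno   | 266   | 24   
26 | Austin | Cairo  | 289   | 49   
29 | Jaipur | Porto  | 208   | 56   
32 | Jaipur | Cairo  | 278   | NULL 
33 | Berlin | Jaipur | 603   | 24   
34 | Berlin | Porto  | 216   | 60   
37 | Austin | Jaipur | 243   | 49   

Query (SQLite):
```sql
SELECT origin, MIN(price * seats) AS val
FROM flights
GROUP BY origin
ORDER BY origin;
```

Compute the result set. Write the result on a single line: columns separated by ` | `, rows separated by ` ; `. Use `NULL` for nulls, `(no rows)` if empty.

Austin | 8400 ; Berlin | 6384 ; Jaipur | 2094 ; Porto | 22438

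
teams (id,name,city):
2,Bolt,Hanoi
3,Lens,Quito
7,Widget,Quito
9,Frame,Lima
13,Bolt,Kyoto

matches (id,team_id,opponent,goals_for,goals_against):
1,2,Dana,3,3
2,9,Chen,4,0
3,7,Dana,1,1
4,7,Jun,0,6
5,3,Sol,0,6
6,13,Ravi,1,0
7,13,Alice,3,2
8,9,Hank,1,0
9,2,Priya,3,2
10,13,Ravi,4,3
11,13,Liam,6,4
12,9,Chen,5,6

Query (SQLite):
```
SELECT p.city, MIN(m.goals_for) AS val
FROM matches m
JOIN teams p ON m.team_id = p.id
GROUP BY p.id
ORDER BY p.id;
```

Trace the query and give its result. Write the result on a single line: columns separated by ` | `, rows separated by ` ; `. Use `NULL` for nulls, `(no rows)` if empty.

Hanoi | 3 ; Quito | 0 ; Quito | 0 ; Lima | 1 ; Kyoto | 1

Join each matches row to its teams via team_id.
Group joined rows by teams.id; compute MIN(m.goals_for) per group.
  2: ids {1, 9} → MIN(m.goals_for)=3
  3: ids {5} → MIN(m.goals_for)=0
  7: ids {3, 4} → MIN(m.goals_for)=0
  9: ids {2, 8, 12} → MIN(m.goals_for)=1
  13: ids {6, 7, 10, 11} → MIN(m.goals_for)=1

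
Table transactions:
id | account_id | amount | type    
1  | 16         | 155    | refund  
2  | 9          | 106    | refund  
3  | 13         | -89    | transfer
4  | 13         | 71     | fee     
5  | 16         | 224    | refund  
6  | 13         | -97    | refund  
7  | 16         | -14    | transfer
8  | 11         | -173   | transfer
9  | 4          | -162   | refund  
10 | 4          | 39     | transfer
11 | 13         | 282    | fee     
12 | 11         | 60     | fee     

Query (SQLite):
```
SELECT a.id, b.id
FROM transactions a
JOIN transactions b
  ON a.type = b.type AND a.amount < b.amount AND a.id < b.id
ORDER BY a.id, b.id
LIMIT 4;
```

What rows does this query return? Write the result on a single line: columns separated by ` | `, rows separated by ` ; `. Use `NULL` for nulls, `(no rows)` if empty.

Pairs (a,b) with same type, a.amount < b.amount, a.id < b.id.
type groups: fee:{4,11,12} refund:{1,2,5,6,9} transfer:{3,7,8,10}
Ordered by (a.id, b.id); first 4.

1 | 5 ; 2 | 5 ; 3 | 7 ; 3 | 10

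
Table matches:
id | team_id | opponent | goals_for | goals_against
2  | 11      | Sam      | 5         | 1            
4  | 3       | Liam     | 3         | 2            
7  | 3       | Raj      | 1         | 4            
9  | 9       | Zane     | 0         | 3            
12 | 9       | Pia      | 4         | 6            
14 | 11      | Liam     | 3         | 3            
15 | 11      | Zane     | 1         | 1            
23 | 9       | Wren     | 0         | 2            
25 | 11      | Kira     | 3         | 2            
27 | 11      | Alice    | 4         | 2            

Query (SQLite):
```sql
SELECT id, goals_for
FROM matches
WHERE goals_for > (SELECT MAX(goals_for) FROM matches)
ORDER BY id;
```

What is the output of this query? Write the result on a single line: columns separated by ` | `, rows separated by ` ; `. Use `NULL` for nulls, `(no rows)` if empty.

Scalar subquery: MAX(goals_for) over all matches rows = 5.
Keep rows where goals_for > that value.

(no rows)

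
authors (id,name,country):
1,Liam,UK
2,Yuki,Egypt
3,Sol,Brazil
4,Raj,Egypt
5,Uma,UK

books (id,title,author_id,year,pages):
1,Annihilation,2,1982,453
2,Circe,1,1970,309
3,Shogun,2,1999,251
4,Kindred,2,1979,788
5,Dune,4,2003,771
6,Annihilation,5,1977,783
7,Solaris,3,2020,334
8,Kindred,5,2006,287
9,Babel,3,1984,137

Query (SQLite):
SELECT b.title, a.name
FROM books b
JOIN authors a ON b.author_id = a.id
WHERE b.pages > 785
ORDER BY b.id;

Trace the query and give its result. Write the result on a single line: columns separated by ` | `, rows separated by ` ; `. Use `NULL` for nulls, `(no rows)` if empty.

Each books row matches the authors row where author_id = authors.id.
Then keep rows with b.pages > 785.

Kindred | Yuki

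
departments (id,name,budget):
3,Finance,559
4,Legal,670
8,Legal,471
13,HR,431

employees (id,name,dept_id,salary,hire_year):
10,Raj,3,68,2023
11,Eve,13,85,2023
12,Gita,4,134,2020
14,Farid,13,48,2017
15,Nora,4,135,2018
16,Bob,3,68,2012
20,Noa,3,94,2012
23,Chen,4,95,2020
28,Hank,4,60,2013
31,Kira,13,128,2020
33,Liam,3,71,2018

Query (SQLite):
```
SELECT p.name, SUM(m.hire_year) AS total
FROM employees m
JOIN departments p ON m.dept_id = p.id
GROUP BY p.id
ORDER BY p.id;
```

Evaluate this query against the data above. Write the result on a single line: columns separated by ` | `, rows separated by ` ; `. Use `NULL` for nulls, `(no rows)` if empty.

Finance | 8065 ; Legal | 8071 ; HR | 6060

Join each employees row to its departments via dept_id.
Group joined rows by departments.id; compute SUM(m.hire_year) per group.
  3: ids {10, 16, 20, 33} → SUM(m.hire_year)=8065
  4: ids {12, 15, 23, 28} → SUM(m.hire_year)=8071
  13: ids {11, 14, 31} → SUM(m.hire_year)=6060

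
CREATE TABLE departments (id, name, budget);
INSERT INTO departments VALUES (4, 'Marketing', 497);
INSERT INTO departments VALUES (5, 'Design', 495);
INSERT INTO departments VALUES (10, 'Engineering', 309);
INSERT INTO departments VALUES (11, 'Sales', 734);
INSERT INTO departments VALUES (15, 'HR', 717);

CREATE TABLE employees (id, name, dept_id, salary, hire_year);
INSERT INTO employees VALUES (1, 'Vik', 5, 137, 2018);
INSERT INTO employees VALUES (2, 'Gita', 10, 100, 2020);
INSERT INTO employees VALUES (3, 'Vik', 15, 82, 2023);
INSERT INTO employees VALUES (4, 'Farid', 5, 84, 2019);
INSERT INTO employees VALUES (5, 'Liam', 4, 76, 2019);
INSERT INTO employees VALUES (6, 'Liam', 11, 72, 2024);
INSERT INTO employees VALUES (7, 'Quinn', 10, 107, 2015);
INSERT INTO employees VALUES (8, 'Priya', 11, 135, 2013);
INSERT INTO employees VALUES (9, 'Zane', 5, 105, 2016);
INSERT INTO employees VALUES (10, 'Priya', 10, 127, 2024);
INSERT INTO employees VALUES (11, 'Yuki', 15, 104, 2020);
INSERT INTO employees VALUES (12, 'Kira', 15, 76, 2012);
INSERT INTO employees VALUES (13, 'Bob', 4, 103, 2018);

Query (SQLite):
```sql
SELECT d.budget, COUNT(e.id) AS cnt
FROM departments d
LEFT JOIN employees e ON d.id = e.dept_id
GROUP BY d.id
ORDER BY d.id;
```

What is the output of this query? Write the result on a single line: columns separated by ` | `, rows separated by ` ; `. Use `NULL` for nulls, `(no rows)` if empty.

LEFT JOIN keeps every departments row; unmatched ones get NULL for employees columns.
Group by departments.id and compute COUNT(e.id). COUNT(col) of an all-NULL group is 0.
  4: ids {5, 13} → COUNT(e.id)=2
  5: ids {1, 4, 9} → COUNT(e.id)=3
  10: ids {2, 7, 10} → COUNT(e.id)=3
  11: ids {6, 8} → COUNT(e.id)=2
  15: ids {3, 11, 12} → COUNT(e.id)=3

497 | 2 ; 495 | 3 ; 309 | 3 ; 734 | 2 ; 717 | 3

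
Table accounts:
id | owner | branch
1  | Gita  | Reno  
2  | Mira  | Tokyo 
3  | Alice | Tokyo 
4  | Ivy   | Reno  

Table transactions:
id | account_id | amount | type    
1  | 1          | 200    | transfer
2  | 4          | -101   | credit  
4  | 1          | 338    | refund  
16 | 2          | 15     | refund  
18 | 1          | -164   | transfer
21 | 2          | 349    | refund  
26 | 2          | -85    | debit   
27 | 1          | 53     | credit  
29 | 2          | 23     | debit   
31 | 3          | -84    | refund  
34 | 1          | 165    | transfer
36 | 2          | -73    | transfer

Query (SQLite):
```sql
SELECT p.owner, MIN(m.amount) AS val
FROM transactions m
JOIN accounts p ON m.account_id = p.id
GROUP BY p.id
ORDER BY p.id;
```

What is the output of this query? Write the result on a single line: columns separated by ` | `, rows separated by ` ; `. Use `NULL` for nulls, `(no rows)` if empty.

Join each transactions row to its accounts via account_id.
Group joined rows by accounts.id; compute MIN(m.amount) per group.
  1: ids {1, 4, 18, 27, 34} → MIN(m.amount)=-164
  2: ids {16, 21, 26, 29, 36} → MIN(m.amount)=-85
  3: ids {31} → MIN(m.amount)=-84
  4: ids {2} → MIN(m.amount)=-101

Gita | -164 ; Mira | -85 ; Alice | -84 ; Ivy | -101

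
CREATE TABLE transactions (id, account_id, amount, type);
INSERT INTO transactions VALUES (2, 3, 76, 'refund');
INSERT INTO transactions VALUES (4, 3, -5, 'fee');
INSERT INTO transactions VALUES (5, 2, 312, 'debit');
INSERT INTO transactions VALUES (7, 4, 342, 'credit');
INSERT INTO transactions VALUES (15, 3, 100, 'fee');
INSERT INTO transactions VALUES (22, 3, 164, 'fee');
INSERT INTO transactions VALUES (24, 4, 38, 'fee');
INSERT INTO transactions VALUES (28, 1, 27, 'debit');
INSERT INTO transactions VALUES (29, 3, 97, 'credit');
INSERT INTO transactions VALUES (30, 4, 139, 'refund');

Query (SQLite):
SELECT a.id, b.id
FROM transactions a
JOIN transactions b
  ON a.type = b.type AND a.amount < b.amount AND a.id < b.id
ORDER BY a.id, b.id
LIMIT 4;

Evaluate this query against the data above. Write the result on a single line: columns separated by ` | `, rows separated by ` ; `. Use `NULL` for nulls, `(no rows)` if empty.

2 | 30 ; 4 | 15 ; 4 | 22 ; 4 | 24

Pairs (a,b) with same type, a.amount < b.amount, a.id < b.id.
type groups: credit:{7,29} debit:{5,28} fee:{4,15,22,24} refund:{2,30}
Ordered by (a.id, b.id); first 4.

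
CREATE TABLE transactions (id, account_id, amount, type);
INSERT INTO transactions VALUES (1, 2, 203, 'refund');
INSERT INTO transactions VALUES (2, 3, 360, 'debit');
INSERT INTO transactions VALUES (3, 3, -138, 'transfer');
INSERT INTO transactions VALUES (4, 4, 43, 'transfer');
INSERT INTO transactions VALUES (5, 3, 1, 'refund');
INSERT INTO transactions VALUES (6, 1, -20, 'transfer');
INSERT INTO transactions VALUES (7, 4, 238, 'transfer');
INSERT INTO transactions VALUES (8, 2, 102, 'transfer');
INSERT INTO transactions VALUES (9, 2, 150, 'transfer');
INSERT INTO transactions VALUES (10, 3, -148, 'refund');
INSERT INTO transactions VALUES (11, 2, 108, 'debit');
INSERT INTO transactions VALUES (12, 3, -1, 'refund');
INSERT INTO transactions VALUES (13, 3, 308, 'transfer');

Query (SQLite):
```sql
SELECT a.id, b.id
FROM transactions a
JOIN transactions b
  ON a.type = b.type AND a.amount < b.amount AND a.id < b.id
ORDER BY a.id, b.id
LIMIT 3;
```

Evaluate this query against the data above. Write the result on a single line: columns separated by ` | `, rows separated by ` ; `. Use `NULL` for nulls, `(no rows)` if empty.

Pairs (a,b) with same type, a.amount < b.amount, a.id < b.id.
type groups: debit:{2,11} refund:{1,5,10,12} transfer:{3,4,6,7,8,9,13}
Ordered by (a.id, b.id); first 3.

3 | 4 ; 3 | 6 ; 3 | 7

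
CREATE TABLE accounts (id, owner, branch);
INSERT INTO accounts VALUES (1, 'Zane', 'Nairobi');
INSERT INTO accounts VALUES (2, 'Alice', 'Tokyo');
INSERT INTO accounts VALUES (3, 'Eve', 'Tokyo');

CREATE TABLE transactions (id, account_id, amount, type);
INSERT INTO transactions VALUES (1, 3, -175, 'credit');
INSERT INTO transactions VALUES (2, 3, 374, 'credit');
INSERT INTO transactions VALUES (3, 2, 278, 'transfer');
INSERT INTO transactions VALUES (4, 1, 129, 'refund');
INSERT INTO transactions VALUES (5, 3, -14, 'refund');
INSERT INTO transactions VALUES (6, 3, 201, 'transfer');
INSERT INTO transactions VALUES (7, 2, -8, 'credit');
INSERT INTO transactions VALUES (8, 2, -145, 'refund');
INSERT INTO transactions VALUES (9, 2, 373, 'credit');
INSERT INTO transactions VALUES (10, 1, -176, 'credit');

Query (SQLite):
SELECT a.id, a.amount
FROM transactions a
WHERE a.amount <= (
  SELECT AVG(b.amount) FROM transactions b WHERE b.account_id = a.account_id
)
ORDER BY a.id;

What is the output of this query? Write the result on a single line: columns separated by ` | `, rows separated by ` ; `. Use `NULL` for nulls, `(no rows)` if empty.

1 | -175 ; 5 | -14 ; 7 | -8 ; 8 | -145 ; 10 | -176

For each transactions row a, compute AVG(amount) over rows sharing a.account_id.
Keep row a if a.amount <= that per-group AVG.
  account_id=1: AVG(amount) = -23.5
  account_id=2: AVG(amount) = 124.5
  account_id=3: AVG(amount) = 96.5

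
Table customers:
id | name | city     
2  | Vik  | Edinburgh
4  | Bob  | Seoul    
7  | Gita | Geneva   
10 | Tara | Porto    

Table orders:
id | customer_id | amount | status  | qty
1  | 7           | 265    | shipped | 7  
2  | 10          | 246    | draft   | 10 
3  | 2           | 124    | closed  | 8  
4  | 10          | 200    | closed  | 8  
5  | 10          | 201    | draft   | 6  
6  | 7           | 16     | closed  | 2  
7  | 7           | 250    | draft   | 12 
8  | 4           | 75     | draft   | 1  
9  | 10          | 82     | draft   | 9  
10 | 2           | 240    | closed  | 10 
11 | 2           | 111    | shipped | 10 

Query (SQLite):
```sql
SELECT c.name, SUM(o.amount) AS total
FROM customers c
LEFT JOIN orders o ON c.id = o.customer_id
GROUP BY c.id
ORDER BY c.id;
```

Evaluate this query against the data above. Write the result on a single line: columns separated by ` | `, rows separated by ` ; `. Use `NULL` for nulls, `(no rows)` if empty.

Vik | 475 ; Bob | 75 ; Gita | 531 ; Tara | 729

LEFT JOIN keeps every customers row; unmatched ones get NULL for orders columns.
Group by customers.id and compute SUM(o.amount). SUM over an all-NULL group is NULL.
  2: ids {3, 10, 11} → SUM(o.amount)=475
  4: ids {8} → SUM(o.amount)=75
  7: ids {1, 6, 7} → SUM(o.amount)=531
  10: ids {2, 4, 5, 9} → SUM(o.amount)=729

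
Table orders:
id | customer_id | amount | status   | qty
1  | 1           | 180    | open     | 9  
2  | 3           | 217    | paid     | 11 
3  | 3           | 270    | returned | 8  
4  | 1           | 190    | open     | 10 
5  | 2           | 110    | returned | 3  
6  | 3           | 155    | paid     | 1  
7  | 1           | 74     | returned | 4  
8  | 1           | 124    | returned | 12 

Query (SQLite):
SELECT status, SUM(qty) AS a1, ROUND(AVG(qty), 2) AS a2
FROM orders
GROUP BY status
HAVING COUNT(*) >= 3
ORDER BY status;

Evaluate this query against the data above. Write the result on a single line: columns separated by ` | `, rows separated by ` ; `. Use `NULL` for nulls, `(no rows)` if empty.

returned | 27 | 6.75

Group orders by status.
Per group compute: SUM(qty), ROUND(AVG(qty), 2).
HAVING: drop groups with fewer than 3 rows.
  open: ids {1, 4} → SUM(qty)=19, ROUND(AVG(qty), 2)=9.5
  paid: ids {2, 6} → SUM(qty)=12, ROUND(AVG(qty), 2)=6
  returned: ids {3, 5, 7, 8} → SUM(qty)=27, ROUND(AVG(qty), 2)=6.75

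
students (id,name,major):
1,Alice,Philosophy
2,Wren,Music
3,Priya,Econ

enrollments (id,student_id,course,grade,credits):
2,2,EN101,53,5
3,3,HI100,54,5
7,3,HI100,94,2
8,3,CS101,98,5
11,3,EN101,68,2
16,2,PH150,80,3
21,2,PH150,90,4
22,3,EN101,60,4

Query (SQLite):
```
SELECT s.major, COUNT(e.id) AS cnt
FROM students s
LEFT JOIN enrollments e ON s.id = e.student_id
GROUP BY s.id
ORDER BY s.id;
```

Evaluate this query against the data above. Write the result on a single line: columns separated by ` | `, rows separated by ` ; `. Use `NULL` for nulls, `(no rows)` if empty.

LEFT JOIN keeps every students row; unmatched ones get NULL for enrollments columns.
Group by students.id and compute COUNT(e.id). COUNT(col) of an all-NULL group is 0.
  1: ids {—} → COUNT(e.id)=0
  2: ids {2, 16, 21} → COUNT(e.id)=3
  3: ids {3, 7, 8, 11, 22} → COUNT(e.id)=5

Philosophy | 0 ; Music | 3 ; Econ | 5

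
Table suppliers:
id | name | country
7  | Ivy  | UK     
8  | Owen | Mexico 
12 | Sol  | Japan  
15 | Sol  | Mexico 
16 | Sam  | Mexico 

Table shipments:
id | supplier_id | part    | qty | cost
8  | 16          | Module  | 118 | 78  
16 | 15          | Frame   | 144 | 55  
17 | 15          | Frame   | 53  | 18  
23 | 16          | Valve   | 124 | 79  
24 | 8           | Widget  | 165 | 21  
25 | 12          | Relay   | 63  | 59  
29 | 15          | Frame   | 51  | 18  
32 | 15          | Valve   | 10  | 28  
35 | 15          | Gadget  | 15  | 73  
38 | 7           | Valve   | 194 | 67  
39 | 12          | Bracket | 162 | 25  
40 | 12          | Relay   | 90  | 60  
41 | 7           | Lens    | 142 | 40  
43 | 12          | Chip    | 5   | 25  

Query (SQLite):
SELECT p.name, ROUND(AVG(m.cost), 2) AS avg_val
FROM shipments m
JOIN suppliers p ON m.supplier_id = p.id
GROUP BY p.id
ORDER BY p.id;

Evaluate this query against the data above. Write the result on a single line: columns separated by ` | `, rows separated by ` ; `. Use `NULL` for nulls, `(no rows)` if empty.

Ivy | 53.5 ; Owen | 21 ; Sol | 42.25 ; Sol | 38.4 ; Sam | 78.5

Join each shipments row to its suppliers via supplier_id.
Group joined rows by suppliers.id; compute ROUND(AVG(m.cost), 2) per group.
  7: ids {38, 41} → ROUND(AVG(m.cost), 2)=53.5
  8: ids {24} → ROUND(AVG(m.cost), 2)=21
  12: ids {25, 39, 40, 43} → ROUND(AVG(m.cost), 2)=42.25
  15: ids {16, 17, 29, 32, 35} → ROUND(AVG(m.cost), 2)=38.4
  16: ids {8, 23} → ROUND(AVG(m.cost), 2)=78.5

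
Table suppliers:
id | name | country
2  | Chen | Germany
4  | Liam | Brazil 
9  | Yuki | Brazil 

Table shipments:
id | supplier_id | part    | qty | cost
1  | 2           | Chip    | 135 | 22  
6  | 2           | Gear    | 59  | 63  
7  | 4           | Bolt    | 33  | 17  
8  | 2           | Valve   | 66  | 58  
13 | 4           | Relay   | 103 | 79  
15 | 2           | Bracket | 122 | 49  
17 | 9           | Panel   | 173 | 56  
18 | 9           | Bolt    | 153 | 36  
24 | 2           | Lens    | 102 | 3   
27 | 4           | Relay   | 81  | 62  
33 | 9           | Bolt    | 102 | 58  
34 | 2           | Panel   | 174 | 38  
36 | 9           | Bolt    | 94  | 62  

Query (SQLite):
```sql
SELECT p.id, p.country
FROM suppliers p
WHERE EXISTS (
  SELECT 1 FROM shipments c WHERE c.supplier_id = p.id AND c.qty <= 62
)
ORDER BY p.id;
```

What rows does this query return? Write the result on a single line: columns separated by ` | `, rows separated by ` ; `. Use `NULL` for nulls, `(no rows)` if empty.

2 | Germany ; 4 | Brazil

For each suppliers row, check whether any shipments with matching supplier_id has qty <= 62.
Keep rows where that is true.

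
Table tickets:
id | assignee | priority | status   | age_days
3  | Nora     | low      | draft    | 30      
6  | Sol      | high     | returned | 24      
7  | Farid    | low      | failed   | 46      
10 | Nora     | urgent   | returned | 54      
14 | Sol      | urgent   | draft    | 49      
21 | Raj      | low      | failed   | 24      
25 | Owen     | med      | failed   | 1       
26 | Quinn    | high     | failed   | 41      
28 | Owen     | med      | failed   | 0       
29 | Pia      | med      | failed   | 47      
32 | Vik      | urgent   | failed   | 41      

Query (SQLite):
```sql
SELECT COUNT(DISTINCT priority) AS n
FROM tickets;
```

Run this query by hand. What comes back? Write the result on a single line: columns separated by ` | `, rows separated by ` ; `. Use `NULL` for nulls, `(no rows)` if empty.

Count distinct non-NULL priority values.

4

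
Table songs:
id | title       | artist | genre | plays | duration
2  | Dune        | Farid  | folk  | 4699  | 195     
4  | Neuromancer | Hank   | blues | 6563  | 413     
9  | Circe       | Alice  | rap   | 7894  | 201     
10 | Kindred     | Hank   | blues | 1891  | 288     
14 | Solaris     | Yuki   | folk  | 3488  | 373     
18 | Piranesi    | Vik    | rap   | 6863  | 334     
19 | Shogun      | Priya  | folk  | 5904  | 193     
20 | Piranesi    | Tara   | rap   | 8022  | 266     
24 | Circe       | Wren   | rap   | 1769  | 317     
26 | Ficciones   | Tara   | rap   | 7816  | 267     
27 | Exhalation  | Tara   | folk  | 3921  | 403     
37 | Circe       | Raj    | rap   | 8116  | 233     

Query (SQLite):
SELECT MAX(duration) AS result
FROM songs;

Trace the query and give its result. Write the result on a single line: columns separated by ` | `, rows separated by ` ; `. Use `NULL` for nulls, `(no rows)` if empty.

All duration values: [195, 413, 201, 288, 373, 334, 193, 266, 317, 267, 403, 233].
MAX of non-NULL values = 413.

413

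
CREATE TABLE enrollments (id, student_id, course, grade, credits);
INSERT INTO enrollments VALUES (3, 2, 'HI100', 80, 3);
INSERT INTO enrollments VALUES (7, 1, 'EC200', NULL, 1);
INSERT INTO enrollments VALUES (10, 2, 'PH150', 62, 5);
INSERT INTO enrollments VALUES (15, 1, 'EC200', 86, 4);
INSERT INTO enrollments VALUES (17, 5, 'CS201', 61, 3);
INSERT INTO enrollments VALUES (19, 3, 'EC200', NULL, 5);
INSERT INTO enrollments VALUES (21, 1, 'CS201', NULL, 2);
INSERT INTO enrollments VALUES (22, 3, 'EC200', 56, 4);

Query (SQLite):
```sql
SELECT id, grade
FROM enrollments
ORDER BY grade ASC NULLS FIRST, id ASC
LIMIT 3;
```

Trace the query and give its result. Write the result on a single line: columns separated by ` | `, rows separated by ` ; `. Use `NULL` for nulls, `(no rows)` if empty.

Sort by grade asc, tiebreak id asc: (NULL, id=7), (NULL, id=19), (NULL, id=21), (56, id=22), (61, id=17), (62, id=10) …. Take first 3.
NULLS FIRST: NULL grade rows go before all non-NULL rows (among themselves ordered by id asc).

7 | NULL ; 19 | NULL ; 21 | NULL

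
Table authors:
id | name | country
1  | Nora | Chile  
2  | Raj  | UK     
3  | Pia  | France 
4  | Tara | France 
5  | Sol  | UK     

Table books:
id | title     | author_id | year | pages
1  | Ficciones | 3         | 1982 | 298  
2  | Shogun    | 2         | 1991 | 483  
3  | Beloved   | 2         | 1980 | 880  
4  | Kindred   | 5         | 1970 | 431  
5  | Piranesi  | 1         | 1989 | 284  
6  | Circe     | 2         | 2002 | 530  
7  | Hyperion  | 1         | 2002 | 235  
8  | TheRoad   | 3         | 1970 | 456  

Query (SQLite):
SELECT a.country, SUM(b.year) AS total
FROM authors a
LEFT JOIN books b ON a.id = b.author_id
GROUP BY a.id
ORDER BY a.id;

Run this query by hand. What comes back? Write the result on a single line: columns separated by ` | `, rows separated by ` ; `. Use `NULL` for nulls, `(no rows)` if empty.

LEFT JOIN keeps every authors row; unmatched ones get NULL for books columns.
Group by authors.id and compute SUM(b.year). SUM over an all-NULL group is NULL.
  1: ids {5, 7} → SUM(b.year)=3991
  2: ids {2, 3, 6} → SUM(b.year)=5973
  3: ids {1, 8} → SUM(b.year)=3952
  4: ids {—} → SUM(b.year)=NULL
  5: ids {4} → SUM(b.year)=1970

Chile | 3991 ; UK | 5973 ; France | 3952 ; France | NULL ; UK | 1970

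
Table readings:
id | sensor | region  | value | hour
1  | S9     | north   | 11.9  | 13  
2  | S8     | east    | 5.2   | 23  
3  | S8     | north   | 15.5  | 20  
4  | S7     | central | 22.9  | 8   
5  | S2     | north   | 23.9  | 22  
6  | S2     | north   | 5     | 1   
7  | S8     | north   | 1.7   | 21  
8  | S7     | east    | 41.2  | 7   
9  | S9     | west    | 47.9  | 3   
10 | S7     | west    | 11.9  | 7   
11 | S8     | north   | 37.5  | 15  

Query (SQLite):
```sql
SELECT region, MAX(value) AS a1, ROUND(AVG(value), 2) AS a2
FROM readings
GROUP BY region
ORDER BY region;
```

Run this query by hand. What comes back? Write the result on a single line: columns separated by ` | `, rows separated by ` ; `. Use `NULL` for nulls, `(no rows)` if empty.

central | 22.9 | 22.9 ; east | 41.2 | 23.2 ; north | 37.5 | 15.92 ; west | 47.9 | 29.9

Group readings by region.
Per group compute: MAX(value), ROUND(AVG(value), 2).
  central: ids {4} → MAX(value)=22.9, ROUND(AVG(value), 2)=22.9
  east: ids {2, 8} → MAX(value)=41.2, ROUND(AVG(value), 2)=23.2
  north: ids {1, 3, 5, 6, 7, 11} → MAX(value)=37.5, ROUND(AVG(value), 2)=15.92
  west: ids {9, 10} → MAX(value)=47.9, ROUND(AVG(value), 2)=29.9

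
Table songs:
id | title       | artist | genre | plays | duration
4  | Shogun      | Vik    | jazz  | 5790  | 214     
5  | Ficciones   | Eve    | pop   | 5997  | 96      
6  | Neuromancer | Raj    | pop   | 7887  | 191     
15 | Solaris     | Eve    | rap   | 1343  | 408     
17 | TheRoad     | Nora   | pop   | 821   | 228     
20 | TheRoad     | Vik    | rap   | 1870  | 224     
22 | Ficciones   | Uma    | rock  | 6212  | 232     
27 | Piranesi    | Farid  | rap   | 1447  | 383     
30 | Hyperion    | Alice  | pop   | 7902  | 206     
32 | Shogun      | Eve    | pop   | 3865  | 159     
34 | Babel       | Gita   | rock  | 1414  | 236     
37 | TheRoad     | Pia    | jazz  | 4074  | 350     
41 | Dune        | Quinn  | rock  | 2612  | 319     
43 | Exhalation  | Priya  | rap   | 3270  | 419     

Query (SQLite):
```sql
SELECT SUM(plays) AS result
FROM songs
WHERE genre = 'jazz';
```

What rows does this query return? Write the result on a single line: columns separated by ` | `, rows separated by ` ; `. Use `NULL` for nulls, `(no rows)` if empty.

Rows where genre='jazz' → plays values: [5790, 4074].
SUM of non-NULL values = 9864.

9864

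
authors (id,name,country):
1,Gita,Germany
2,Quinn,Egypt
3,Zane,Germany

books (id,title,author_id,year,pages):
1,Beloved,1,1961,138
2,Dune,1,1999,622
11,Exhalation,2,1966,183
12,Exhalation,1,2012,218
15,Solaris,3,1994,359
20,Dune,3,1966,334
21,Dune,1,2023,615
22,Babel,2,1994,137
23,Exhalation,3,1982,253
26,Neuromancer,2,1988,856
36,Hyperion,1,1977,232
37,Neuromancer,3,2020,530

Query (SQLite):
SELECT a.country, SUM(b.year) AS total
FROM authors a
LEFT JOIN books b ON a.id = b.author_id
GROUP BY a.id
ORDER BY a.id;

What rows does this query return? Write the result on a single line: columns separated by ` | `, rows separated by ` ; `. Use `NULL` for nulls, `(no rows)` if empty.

Germany | 9972 ; Egypt | 5948 ; Germany | 7962

LEFT JOIN keeps every authors row; unmatched ones get NULL for books columns.
Group by authors.id and compute SUM(b.year). SUM over an all-NULL group is NULL.
  1: ids {1, 2, 12, 21, 36} → SUM(b.year)=9972
  2: ids {11, 22, 26} → SUM(b.year)=5948
  3: ids {15, 20, 23, 37} → SUM(b.year)=7962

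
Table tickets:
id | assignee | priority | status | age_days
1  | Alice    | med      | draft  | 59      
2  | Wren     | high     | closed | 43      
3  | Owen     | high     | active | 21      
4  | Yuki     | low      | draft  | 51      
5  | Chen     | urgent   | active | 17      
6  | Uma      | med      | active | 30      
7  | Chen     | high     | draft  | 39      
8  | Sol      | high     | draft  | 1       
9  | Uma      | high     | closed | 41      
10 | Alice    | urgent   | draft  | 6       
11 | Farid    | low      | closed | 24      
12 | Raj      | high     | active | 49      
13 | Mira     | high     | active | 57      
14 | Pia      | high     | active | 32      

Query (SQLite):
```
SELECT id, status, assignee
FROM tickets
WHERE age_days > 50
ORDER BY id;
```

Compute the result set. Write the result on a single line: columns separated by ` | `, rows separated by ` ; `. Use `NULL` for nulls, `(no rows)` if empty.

age_days > 50: ids {1, 4, 13}

1 | draft | Alice ; 4 | draft | Yuki ; 13 | active | Mira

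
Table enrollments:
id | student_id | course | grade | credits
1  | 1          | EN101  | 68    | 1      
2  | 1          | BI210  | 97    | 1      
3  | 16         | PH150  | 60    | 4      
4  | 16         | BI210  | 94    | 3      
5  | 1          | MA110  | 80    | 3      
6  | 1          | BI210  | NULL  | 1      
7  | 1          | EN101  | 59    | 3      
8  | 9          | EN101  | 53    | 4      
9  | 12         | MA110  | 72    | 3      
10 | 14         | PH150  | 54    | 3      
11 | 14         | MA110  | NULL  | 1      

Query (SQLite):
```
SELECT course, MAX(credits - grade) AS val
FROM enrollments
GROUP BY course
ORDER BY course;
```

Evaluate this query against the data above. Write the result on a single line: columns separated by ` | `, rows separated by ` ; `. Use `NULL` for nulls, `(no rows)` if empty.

BI210 | -91 ; EN101 | -49 ; MA110 | -69 ; PH150 | -51

For each row compute credits - grade.
Group by course; take MAX of the expression per group.
  BI210: ids {2, 4, 6} → MAX(credits - grade)=-91
  EN101: ids {1, 7, 8} → MAX(credits - grade)=-49
  MA110: ids {5, 9, 11} → MAX(credits - grade)=-69
  PH150: ids {3, 10} → MAX(credits - grade)=-51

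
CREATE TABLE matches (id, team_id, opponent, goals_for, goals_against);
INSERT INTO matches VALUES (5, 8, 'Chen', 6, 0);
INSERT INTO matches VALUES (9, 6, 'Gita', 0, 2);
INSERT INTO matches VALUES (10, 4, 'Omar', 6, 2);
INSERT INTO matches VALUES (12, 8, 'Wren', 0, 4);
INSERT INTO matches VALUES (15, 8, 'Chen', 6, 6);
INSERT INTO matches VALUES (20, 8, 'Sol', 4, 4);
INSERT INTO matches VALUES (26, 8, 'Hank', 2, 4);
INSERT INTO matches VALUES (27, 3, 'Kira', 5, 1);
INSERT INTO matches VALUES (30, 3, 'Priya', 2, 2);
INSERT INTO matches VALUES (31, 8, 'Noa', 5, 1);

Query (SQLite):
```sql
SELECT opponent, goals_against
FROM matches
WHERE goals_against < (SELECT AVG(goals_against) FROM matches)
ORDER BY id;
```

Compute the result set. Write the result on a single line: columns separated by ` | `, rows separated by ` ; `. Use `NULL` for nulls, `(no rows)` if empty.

Chen | 0 ; Gita | 2 ; Omar | 2 ; Kira | 1 ; Priya | 2 ; Noa | 1

Scalar subquery: AVG(goals_against) over all matches rows = 2.6.
Keep rows where goals_against < that value.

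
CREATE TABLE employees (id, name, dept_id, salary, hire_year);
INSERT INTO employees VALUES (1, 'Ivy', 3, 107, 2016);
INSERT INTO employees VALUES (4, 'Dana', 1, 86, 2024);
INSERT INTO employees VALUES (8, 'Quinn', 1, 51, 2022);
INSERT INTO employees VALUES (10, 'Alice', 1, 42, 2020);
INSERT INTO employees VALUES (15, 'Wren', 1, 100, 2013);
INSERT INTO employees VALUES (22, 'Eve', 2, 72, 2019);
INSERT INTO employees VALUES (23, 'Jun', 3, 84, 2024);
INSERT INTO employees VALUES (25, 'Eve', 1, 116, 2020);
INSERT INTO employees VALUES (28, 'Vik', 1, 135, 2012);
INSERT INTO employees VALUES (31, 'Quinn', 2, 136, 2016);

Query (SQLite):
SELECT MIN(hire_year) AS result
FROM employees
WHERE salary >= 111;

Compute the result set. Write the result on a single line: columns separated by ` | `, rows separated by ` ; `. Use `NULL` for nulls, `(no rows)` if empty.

2012

Rows where salary >= 111 → hire_year values: [2020, 2012, 2016].
MIN of non-NULL values = 2012.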